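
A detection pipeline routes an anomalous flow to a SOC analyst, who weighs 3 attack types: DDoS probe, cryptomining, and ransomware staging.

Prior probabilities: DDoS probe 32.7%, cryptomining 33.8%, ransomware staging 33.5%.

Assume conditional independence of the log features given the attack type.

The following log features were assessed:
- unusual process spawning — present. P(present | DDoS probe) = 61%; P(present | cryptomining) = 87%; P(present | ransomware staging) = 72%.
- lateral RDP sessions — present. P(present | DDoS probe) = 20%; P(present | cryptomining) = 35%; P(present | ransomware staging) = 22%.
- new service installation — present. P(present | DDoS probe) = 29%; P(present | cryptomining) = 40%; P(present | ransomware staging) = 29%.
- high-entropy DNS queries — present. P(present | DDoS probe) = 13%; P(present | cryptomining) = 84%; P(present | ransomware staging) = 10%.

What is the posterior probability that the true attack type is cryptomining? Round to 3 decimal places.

Multiply each prior by the joint likelihood of the log feature pattern:
  DDoS probe: 0.327 × 0.61 × 0.20 × 0.29 × 0.13 = 0.001504
  cryptomining: 0.338 × 0.87 × 0.35 × 0.40 × 0.84 = 0.034581
  ransomware staging: 0.335 × 0.72 × 0.22 × 0.29 × 0.10 = 0.0015389
Normalizing constant Z = 0.001504 + 0.034581 + 0.0015389 = 0.037624.
P(cryptomining | evidence) = 0.034581 / 0.037624 ≈ 0.919.

0.919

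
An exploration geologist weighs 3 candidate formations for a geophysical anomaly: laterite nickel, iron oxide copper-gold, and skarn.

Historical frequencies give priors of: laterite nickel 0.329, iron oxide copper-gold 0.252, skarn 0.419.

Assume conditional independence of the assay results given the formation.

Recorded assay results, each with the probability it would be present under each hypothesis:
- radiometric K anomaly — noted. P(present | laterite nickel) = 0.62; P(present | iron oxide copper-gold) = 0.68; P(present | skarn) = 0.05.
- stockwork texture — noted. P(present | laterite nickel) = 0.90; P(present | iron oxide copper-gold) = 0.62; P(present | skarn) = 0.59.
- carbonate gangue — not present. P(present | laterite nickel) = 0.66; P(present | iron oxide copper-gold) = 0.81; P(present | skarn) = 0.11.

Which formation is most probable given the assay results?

Multiply each prior by the joint likelihood of the assay result pattern (using 1 − P(present | H) for each absent assay result):
  laterite nickel: 0.329 × 0.62 × 0.90 × (1 − 0.66) = 0.062418
  iron oxide copper-gold: 0.252 × 0.68 × 0.62 × (1 − 0.81) = 0.020186
  skarn: 0.419 × 0.05 × 0.59 × (1 − 0.11) = 0.011001
Normalizing constant Z = 0.062418 + 0.020186 + 0.011001 = 0.093605.
P(laterite nickel | evidence) ≈ 0.062418 / 0.093605 ≈ 0.667
P(iron oxide copper-gold | evidence) ≈ 0.020186 / 0.093605 ≈ 0.216
P(skarn | evidence) ≈ 0.011001 / 0.093605 ≈ 0.118
The largest is 0.667, so laterite nickel is most probable.

laterite nickel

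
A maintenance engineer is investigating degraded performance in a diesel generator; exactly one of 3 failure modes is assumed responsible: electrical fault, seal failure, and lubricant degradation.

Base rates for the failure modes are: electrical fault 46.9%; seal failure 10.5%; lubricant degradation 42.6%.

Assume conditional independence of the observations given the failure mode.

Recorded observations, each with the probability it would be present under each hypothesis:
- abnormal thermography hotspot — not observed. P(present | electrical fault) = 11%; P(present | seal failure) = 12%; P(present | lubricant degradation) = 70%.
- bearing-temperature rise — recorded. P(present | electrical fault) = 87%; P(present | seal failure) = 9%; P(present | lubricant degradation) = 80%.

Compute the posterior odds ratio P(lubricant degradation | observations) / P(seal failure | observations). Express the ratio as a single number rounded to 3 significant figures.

Unnormalized posterior weight (prior times the observation likelihoods) for each of the two hypotheses (using 1 − P(present | H) for each absent observation):
  lubricant degradation: 0.426 × (1 − 0.70) × 0.80 = 0.10224
  seal failure: 0.105 × (1 − 0.12) × 0.09 = 0.008316
Posterior odds = 0.10224 / 0.008316 ≈ 12.3.

12.3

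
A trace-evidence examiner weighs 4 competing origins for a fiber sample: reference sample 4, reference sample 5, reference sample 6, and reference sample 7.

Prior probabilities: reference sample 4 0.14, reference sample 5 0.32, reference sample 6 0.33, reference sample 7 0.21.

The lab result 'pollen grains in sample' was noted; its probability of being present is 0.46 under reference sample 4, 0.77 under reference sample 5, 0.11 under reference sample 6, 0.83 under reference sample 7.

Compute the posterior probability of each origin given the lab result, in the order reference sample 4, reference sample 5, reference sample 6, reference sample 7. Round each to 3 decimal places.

0.124, 0.473, 0.070, 0.334

By Bayes' rule, the unnormalized weight for each hypothesis is prior × likelihood:
  reference sample 4: 0.14 × 0.46 = 0.0644
  reference sample 5: 0.32 × 0.77 = 0.2464
  reference sample 6: 0.33 × 0.11 = 0.0363
  reference sample 7: 0.21 × 0.83 = 0.1743
Normalizing constant Z = 0.0644 + 0.2464 + 0.0363 + 0.1743 = 0.5214.
P(reference sample 4 | evidence) = 0.0644 / 0.5214 ≈ 0.124
P(reference sample 5 | evidence) = 0.2464 / 0.5214 ≈ 0.473
P(reference sample 6 | evidence) = 0.0363 / 0.5214 ≈ 0.070
P(reference sample 7 | evidence) = 0.1743 / 0.5214 ≈ 0.334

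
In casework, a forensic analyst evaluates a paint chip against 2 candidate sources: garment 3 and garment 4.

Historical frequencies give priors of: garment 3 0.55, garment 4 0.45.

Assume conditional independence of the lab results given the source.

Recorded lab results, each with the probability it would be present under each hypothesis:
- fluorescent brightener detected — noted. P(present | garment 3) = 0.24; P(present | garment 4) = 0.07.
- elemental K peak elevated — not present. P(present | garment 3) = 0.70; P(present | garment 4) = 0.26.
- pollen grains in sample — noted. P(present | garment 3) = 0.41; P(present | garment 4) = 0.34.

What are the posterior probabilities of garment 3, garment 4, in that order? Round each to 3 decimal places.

Multiply each prior by the joint likelihood of the lab result pattern (using 1 − P(present | H) for each absent lab result):
  garment 3: 0.55 × 0.24 × (1 − 0.70) × 0.41 = 0.016236
  garment 4: 0.45 × 0.07 × (1 − 0.26) × 0.34 = 0.0079254
Marginal likelihood of the evidence = 0.024161.
P(garment 3 | evidence) = 0.016236 / 0.024161 ≈ 0.672
P(garment 4 | evidence) = 0.0079254 / 0.024161 ≈ 0.328

0.672, 0.328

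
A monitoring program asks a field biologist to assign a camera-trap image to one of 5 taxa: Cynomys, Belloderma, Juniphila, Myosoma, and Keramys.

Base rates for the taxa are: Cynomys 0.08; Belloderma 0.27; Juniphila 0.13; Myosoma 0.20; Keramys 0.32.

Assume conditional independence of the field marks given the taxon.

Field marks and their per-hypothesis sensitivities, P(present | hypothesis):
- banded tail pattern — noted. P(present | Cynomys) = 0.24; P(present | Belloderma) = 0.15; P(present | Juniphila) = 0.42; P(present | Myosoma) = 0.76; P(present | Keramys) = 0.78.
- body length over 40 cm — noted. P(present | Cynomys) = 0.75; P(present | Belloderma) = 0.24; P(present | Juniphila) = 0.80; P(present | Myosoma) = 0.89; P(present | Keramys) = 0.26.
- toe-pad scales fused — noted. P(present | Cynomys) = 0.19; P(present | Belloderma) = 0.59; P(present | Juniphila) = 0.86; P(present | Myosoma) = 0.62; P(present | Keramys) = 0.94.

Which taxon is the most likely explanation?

Myosoma

Multiply each prior by the joint likelihood of the field mark pattern:
  Cynomys: 0.08 × 0.24 × 0.75 × 0.19 = 0.002736
  Belloderma: 0.27 × 0.15 × 0.24 × 0.59 = 0.0057348
  Juniphila: 0.13 × 0.42 × 0.80 × 0.86 = 0.037565
  Myosoma: 0.20 × 0.76 × 0.89 × 0.62 = 0.083874
  Keramys: 0.32 × 0.78 × 0.26 × 0.94 = 0.061002
Marginal likelihood of the evidence = 0.19091.
P(Cynomys | evidence) ≈ 0.002736 / 0.19091 ≈ 0.014
P(Belloderma | evidence) ≈ 0.0057348 / 0.19091 ≈ 0.030
P(Juniphila | evidence) ≈ 0.037565 / 0.19091 ≈ 0.197
P(Myosoma | evidence) ≈ 0.083874 / 0.19091 ≈ 0.439
P(Keramys | evidence) ≈ 0.061002 / 0.19091 ≈ 0.320
The largest is 0.439, so Myosoma is most probable.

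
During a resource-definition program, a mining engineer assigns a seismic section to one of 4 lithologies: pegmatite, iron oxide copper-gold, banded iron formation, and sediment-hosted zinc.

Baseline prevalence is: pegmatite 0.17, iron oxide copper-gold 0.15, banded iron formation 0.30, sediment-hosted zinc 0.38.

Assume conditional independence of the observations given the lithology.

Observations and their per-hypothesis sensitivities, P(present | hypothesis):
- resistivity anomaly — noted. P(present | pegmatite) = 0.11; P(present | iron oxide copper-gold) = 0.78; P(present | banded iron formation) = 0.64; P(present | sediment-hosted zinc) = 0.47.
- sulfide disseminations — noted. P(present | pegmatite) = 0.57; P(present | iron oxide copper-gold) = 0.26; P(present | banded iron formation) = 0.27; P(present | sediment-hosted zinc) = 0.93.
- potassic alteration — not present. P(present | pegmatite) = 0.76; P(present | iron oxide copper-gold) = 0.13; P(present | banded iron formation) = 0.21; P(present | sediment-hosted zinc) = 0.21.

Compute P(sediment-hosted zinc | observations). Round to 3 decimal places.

For each hypothesis, the unnormalized posterior weight is prior × product of the observation likelihoods (using 1 − P(present | H) for each absent observation):
  pegmatite: 0.17 × 0.11 × 0.57 × (1 − 0.76) = 0.0025582
  iron oxide copper-gold: 0.15 × 0.78 × 0.26 × (1 − 0.13) = 0.026465
  banded iron formation: 0.30 × 0.64 × 0.27 × (1 − 0.21) = 0.040954
  sediment-hosted zinc: 0.38 × 0.47 × 0.93 × (1 − 0.21) = 0.13122
The unnormalized weights sum to 0.20119.
P(sediment-hosted zinc | evidence) = 0.13122 / 0.20119 ≈ 0.652.

0.652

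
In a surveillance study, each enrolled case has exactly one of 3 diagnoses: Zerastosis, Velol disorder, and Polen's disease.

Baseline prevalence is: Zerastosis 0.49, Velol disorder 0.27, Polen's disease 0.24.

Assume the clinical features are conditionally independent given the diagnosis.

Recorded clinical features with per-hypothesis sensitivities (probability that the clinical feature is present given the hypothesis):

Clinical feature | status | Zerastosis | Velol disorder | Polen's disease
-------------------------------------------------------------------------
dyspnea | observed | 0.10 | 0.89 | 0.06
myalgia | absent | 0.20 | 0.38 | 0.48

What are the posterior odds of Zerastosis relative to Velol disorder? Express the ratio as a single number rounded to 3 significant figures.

Posterior odds equal prior odds times the likelihood ratio; only the two competing hypotheses matter (using 1 − P(present | H) for each absent clinical feature).
  Zerastosis: 0.49 × 0.10 × (1 − 0.20) = 0.0392
  Velol disorder: 0.27 × 0.89 × (1 − 0.38) = 0.14899
Odds(Zerastosis : Velol disorder) = 0.0392 / 0.14899 ≈ 0.263.

0.263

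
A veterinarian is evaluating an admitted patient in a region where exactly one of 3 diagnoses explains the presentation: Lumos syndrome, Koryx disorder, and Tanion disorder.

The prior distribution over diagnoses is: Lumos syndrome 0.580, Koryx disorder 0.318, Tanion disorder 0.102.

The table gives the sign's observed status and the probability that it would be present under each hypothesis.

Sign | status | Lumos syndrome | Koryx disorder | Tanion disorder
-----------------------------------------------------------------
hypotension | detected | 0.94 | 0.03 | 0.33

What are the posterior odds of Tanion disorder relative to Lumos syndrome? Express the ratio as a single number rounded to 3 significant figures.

0.0617

Unnormalized posterior weight (prior times the sign likelihood) for each of the two hypotheses:
  Tanion disorder: 0.102 × 0.33 = 0.03366
  Lumos syndrome: 0.580 × 0.94 = 0.5452
Odds(Tanion disorder : Lumos syndrome) = 0.03366 / 0.5452 ≈ 0.0617.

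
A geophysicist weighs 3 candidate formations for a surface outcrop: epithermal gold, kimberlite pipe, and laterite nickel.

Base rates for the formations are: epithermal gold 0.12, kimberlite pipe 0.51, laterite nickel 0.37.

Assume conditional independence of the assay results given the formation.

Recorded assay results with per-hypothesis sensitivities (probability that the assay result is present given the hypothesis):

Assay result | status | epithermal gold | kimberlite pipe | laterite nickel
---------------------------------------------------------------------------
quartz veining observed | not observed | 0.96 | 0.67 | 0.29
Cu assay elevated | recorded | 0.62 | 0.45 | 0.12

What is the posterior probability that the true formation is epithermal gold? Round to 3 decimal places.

For each hypothesis, the unnormalized posterior weight is prior × product of the assay result likelihoods (using 1 − P(present | H) for each absent assay result):
  epithermal gold: 0.12 × (1 − 0.96) × 0.62 = 0.002976
  kimberlite pipe: 0.51 × (1 − 0.67) × 0.45 = 0.075735
  laterite nickel: 0.37 × (1 − 0.29) × 0.12 = 0.031524
Normalizing constant Z = 0.002976 + 0.075735 + 0.031524 = 0.11023.
P(epithermal gold | evidence) = 0.002976 / 0.11023 ≈ 0.027.

0.027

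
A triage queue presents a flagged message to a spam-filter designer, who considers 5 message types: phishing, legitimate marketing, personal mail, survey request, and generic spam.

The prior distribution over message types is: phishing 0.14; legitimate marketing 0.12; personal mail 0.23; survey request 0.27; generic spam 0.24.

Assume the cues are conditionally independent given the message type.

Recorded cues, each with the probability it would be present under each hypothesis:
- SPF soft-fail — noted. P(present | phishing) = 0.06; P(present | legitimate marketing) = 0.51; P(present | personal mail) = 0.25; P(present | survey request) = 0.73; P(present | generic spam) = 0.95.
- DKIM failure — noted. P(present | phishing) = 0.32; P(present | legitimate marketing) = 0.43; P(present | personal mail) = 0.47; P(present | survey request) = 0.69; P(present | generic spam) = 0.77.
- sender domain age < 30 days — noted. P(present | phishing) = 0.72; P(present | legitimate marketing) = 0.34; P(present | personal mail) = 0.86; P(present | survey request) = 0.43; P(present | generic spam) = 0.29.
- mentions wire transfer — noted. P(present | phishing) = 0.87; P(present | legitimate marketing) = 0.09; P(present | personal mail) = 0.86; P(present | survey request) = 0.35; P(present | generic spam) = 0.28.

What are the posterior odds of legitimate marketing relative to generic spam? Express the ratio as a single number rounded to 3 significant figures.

The normalizing constant cancels in an odds ratio, so compute prior × likelihood for the two hypotheses only:
  legitimate marketing: 0.12 × 0.51 × 0.43 × 0.34 × 0.09 = 0.00080527
  generic spam: 0.24 × 0.95 × 0.77 × 0.29 × 0.28 = 0.014255
Odds(legitimate marketing : generic spam) = 0.00080527 / 0.014255 ≈ 0.0565.

0.0565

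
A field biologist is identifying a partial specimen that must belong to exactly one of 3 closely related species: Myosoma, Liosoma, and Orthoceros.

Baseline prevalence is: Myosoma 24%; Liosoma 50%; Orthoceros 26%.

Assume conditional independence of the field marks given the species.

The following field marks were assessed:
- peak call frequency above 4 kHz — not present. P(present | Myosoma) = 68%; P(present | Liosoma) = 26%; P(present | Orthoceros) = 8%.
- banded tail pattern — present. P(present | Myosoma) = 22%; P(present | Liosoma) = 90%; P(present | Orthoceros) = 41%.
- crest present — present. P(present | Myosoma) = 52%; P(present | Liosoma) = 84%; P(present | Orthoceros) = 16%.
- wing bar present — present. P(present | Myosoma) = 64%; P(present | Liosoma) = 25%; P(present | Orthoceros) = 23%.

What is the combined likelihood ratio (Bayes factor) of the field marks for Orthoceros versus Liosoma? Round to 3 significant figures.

Joint likelihood of the field mark pattern under each hypothesis (using 1 − P(present | H) for each absent field mark):
  Orthoceros: (1 − 0.08) × 0.41 × 0.16 × 0.23 = 0.013881
  Liosoma: (1 − 0.26) × 0.90 × 0.84 × 0.25 = 0.13986
Bayes factor = 0.013881 / 0.13986 ≈ 0.0992

0.0992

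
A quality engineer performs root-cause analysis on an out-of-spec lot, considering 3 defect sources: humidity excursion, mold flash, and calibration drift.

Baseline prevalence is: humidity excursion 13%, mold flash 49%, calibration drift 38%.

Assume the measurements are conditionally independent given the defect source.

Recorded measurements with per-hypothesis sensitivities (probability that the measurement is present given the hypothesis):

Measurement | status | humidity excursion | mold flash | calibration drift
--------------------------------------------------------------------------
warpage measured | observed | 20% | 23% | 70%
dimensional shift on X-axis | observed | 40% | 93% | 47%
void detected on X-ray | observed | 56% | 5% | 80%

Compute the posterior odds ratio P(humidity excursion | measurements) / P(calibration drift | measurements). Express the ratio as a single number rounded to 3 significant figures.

The normalizing constant cancels in an odds ratio, so compute prior × likelihood for the two hypotheses only:
  humidity excursion: 0.13 × 0.20 × 0.40 × 0.56 = 0.005824
  calibration drift: 0.38 × 0.70 × 0.47 × 0.80 = 0.10002
Odds(humidity excursion : calibration drift) = 0.005824 / 0.10002 ≈ 0.0582.

0.0582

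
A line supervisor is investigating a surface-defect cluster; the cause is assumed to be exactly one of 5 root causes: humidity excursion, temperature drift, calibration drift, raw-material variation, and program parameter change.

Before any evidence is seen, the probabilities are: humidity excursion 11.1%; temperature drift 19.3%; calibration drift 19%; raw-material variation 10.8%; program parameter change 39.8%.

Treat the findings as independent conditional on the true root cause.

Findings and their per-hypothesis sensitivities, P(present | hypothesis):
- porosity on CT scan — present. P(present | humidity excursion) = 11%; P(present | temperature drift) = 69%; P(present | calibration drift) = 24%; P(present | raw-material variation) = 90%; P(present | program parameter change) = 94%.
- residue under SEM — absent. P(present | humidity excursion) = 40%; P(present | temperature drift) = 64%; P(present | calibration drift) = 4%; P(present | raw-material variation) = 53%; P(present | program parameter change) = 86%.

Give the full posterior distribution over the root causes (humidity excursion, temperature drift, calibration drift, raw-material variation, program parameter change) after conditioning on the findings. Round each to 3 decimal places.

Multiply each prior by the joint likelihood of the evidence pattern (using 1 − P(present | H) for each absent finding):
  humidity excursion: 0.111 × 0.11 × (1 − 0.40) = 0.007326
  temperature drift: 0.193 × 0.69 × (1 − 0.64) = 0.047941
  calibration drift: 0.190 × 0.24 × (1 − 0.04) = 0.043776
  raw-material variation: 0.108 × 0.90 × (1 − 0.53) = 0.045684
  program parameter change: 0.398 × 0.94 × (1 − 0.86) = 0.052377
Normalizing constant Z = 0.007326 + 0.047941 + 0.043776 + 0.045684 + 0.052377 = 0.1971.
P(humidity excursion | evidence) = 0.007326 / 0.1971 ≈ 0.037
P(temperature drift | evidence) = 0.047941 / 0.1971 ≈ 0.243
P(calibration drift | evidence) = 0.043776 / 0.1971 ≈ 0.222
P(raw-material variation | evidence) = 0.045684 / 0.1971 ≈ 0.232
P(program parameter change | evidence) = 0.052377 / 0.1971 ≈ 0.266

0.037, 0.243, 0.222, 0.232, 0.266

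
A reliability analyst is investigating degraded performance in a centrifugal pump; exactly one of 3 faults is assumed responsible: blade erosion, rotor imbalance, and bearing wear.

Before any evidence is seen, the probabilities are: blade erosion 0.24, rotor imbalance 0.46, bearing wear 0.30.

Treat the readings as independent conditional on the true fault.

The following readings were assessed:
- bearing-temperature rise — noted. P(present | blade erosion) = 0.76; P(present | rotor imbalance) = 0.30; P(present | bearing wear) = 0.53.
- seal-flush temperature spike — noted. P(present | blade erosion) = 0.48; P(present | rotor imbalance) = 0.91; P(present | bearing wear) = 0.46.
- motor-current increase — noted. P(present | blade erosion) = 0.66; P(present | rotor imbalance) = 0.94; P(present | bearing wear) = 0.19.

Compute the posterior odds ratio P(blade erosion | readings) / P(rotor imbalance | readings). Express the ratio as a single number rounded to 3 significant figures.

The normalizing constant cancels in an odds ratio, so compute prior × likelihood for the two hypotheses only:
  blade erosion: 0.24 × 0.76 × 0.48 × 0.66 = 0.057784
  rotor imbalance: 0.46 × 0.30 × 0.91 × 0.94 = 0.11805
Odds(blade erosion : rotor imbalance) = 0.057784 / 0.11805 ≈ 0.490.

0.490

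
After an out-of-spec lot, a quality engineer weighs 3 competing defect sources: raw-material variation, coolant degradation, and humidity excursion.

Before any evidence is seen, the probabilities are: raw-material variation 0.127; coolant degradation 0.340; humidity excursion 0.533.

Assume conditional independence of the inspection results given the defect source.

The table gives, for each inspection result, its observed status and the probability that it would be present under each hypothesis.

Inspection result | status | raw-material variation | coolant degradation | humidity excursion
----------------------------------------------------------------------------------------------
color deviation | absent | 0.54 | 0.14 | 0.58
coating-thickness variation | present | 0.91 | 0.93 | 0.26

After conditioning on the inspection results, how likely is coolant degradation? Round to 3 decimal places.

0.709

For each hypothesis, the unnormalized posterior weight is prior × product of the inspection result likelihoods (using 1 − P(present | H) for each absent inspection result):
  raw-material variation: 0.127 × (1 − 0.54) × 0.91 = 0.053162
  coolant degradation: 0.340 × (1 − 0.14) × 0.93 = 0.27193
  humidity excursion: 0.533 × (1 − 0.58) × 0.26 = 0.058204
The unnormalized weights sum to 0.3833.
P(coolant degradation | evidence) = 0.27193 / 0.3833 ≈ 0.709.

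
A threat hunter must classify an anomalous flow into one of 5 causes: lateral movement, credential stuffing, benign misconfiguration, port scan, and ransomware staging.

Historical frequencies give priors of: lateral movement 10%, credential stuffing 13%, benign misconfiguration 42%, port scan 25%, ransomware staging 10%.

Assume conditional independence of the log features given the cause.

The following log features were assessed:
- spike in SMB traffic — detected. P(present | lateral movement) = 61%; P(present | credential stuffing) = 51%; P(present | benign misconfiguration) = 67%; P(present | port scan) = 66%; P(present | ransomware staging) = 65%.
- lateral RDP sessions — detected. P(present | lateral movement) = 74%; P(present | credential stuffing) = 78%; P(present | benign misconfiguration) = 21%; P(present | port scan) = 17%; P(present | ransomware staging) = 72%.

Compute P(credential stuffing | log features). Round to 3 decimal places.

0.224

For each hypothesis, the unnormalized posterior weight is prior × product of the log feature likelihoods:
  lateral movement: 0.10 × 0.61 × 0.74 = 0.04514
  credential stuffing: 0.13 × 0.51 × 0.78 = 0.051714
  benign misconfiguration: 0.42 × 0.67 × 0.21 = 0.059094
  port scan: 0.25 × 0.66 × 0.17 = 0.02805
  ransomware staging: 0.10 × 0.65 × 0.72 = 0.0468
Normalizing constant Z = 0.04514 + 0.051714 + 0.059094 + 0.02805 + 0.0468 = 0.2308.
P(credential stuffing | evidence) = 0.051714 / 0.2308 ≈ 0.224.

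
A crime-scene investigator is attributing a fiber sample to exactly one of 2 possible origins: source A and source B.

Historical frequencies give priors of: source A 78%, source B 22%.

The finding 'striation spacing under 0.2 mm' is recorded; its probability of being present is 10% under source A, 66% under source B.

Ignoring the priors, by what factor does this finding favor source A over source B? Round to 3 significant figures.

Likelihood of this finding under each hypothesis:
  source A: 0.1
  source B: 0.66
Bayes factor = 0.1 / 0.66 ≈ 0.152

0.152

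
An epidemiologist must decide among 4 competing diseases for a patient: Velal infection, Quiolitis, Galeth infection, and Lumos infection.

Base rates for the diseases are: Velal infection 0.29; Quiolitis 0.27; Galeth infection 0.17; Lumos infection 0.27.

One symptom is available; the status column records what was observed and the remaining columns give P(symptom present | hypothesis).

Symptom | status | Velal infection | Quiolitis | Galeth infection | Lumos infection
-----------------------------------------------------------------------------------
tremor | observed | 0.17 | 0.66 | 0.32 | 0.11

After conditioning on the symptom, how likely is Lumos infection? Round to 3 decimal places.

Multiply each prior by the likelihood of the symptom:
  Velal infection: 0.29 × 0.17 = 0.0493
  Quiolitis: 0.27 × 0.66 = 0.1782
  Galeth infection: 0.17 × 0.32 = 0.0544
  Lumos infection: 0.27 × 0.11 = 0.0297
The unnormalized weights sum to 0.3116.
P(Lumos infection | evidence) = 0.0297 / 0.3116 ≈ 0.095.

0.095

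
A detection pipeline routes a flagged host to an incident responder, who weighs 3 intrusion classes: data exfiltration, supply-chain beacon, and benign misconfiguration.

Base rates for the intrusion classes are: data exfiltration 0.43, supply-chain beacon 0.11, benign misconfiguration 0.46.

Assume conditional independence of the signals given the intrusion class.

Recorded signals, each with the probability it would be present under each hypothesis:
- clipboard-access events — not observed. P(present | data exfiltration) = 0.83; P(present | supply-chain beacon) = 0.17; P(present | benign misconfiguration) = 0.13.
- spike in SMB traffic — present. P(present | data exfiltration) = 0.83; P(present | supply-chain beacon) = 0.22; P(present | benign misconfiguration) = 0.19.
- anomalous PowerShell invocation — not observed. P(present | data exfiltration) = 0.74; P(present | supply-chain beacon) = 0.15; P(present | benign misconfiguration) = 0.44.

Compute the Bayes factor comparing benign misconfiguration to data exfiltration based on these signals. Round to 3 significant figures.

2.52

Take the product of per-signal likelihoods under each hypothesis (using 1 − P(present | H) for each absent signal), then divide.
  benign misconfiguration: (1 − 0.13) × 0.19 × (1 − 0.44) = 0.092568
  data exfiltration: (1 − 0.83) × 0.83 × (1 − 0.74) = 0.036686
Bayes factor = 0.092568 / 0.036686 ≈ 2.52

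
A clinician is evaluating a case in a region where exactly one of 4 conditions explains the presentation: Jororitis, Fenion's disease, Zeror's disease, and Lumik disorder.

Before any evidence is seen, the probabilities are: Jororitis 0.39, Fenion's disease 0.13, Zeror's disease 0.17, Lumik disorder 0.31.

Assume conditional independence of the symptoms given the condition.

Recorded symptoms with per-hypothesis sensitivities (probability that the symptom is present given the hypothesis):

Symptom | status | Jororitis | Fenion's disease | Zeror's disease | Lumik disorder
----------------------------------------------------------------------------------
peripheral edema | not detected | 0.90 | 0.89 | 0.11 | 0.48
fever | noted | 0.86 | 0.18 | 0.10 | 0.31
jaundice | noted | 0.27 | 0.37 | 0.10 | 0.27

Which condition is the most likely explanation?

Lumik disorder

By Bayes' rule with conditional independence, the unnormalized weight for each hypothesis is prior × ∏ likelihoods (using 1 − P(present | H) for each absent symptom):
  Jororitis: 0.39 × (1 − 0.90) × 0.86 × 0.27 = 0.0090558
  Fenion's disease: 0.13 × (1 − 0.89) × 0.18 × 0.37 = 0.00095238
  Zeror's disease: 0.17 × (1 − 0.11) × 0.10 × 0.10 = 0.001513
  Lumik disorder: 0.31 × (1 − 0.48) × 0.31 × 0.27 = 0.013492
Marginal likelihood of the evidence = 0.025014.
P(Jororitis | evidence) ≈ 0.0090558 / 0.025014 ≈ 0.362
P(Fenion's disease | evidence) ≈ 0.00095238 / 0.025014 ≈ 0.038
P(Zeror's disease | evidence) ≈ 0.001513 / 0.025014 ≈ 0.060
P(Lumik disorder | evidence) ≈ 0.013492 / 0.025014 ≈ 0.539
The largest is 0.539, so Lumik disorder is most probable.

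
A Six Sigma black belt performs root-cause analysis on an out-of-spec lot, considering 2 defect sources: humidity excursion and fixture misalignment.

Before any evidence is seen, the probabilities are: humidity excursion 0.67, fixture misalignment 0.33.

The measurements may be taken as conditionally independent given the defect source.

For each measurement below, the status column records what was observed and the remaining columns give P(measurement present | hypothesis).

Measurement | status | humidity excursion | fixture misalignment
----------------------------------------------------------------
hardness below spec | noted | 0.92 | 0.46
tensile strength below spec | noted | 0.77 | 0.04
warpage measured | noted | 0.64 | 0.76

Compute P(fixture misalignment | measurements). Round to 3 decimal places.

For each hypothesis, the unnormalized posterior weight is prior × product of the measurement likelihoods:
  humidity excursion: 0.67 × 0.92 × 0.77 × 0.64 = 0.30376
  fixture misalignment: 0.33 × 0.46 × 0.04 × 0.76 = 0.0046147
The unnormalized weights sum to 0.30838.
P(fixture misalignment | evidence) = 0.0046147 / 0.30838 ≈ 0.015.

0.015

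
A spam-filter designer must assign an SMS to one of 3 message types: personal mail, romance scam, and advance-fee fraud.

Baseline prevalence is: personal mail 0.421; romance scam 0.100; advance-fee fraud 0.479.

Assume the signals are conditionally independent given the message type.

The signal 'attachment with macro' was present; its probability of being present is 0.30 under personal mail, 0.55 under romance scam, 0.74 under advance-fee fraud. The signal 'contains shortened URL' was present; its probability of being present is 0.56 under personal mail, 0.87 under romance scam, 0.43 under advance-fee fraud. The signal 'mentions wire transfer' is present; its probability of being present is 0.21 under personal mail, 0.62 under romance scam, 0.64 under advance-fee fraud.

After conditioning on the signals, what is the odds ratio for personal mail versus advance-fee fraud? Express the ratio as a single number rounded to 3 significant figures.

0.152

Posterior odds equal prior odds times the likelihood ratio; only the two competing hypotheses matter.
  personal mail: 0.421 × 0.30 × 0.56 × 0.21 = 0.014853
  advance-fee fraud: 0.479 × 0.74 × 0.43 × 0.64 = 0.097547
Posterior odds = 0.014853 / 0.097547 ≈ 0.152.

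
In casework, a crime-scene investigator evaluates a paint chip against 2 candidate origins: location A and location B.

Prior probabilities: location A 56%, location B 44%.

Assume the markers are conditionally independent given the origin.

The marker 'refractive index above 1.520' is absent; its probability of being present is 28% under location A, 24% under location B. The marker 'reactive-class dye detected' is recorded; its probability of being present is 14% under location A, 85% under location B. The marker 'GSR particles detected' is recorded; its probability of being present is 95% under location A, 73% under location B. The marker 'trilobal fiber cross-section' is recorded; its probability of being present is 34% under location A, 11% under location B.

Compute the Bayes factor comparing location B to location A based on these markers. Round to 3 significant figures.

The Bayes factor is the ratio of the joint likelihoods of the marker pattern under the two hypotheses (using 1 − P(present | H) for each absent marker).
  location B: (1 − 0.24) × 0.85 × 0.73 × 0.11 = 0.051874
  location A: (1 − 0.28) × 0.14 × 0.95 × 0.34 = 0.032558
Bayes factor = 0.051874 / 0.032558 ≈ 1.59

1.59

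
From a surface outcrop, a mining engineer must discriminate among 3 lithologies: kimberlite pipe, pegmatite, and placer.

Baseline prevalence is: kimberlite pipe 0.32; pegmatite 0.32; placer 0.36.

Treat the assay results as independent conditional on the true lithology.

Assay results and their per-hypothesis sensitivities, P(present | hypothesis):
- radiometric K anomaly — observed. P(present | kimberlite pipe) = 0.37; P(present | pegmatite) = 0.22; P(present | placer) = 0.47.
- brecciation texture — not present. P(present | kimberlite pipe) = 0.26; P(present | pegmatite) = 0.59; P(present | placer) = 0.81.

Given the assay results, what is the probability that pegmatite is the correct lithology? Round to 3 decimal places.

0.194

By Bayes' rule with conditional independence, the unnormalized weight for each hypothesis is prior × ∏ likelihoods (using 1 − P(present | H) for each absent assay result):
  kimberlite pipe: 0.32 × 0.37 × (1 − 0.26) = 0.087616
  pegmatite: 0.32 × 0.22 × (1 − 0.59) = 0.028864
  placer: 0.36 × 0.47 × (1 − 0.81) = 0.032148
Marginal likelihood of the evidence = 0.14863.
P(pegmatite | evidence) = 0.028864 / 0.14863 ≈ 0.194.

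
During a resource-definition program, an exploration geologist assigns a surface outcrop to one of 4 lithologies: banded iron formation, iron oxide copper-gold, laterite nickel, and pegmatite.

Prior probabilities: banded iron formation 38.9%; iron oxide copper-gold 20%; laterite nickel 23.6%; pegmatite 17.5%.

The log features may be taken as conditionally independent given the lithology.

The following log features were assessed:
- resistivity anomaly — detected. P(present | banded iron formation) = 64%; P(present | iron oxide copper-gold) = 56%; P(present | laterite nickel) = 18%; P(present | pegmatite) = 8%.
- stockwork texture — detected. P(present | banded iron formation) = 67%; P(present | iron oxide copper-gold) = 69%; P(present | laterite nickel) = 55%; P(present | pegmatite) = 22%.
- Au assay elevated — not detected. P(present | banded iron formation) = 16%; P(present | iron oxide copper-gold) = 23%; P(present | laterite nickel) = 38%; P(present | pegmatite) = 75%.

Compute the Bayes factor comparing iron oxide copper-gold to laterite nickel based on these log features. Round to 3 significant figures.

4.85

The Bayes factor is the ratio of the joint likelihoods of the log feature pattern under the two hypotheses (using 1 − P(present | H) for each absent log feature).
  iron oxide copper-gold: 0.56 × 0.69 × (1 − 0.23) = 0.29753
  laterite nickel: 0.18 × 0.55 × (1 − 0.38) = 0.06138
Bayes factor = 0.29753 / 0.06138 ≈ 4.85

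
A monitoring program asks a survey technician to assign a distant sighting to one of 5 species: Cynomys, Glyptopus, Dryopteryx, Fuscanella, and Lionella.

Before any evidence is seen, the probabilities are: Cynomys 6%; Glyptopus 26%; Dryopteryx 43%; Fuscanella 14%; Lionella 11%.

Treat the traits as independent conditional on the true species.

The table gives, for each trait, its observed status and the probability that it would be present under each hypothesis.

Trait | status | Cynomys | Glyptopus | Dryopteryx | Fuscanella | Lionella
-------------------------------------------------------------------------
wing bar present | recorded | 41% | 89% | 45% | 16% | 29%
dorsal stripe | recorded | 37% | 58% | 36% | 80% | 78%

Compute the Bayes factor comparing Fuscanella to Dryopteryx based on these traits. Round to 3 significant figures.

The Bayes factor is the ratio of the joint likelihoods of the trait pattern under the two hypotheses.
  Fuscanella: 0.16 × 0.80 = 0.128
  Dryopteryx: 0.45 × 0.36 = 0.162
Bayes factor = 0.128 / 0.162 ≈ 0.790

0.790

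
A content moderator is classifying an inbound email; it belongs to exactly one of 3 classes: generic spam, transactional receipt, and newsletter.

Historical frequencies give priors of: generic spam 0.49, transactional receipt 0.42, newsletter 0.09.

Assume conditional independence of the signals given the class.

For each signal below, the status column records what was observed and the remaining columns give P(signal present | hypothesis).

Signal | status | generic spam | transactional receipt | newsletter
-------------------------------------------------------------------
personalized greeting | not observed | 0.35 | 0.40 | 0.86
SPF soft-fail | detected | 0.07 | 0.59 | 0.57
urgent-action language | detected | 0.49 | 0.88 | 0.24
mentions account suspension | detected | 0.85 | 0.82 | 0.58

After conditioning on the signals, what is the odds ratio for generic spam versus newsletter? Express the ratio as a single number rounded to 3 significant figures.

9.29

The normalizing constant cancels in an odds ratio, so compute prior × likelihood for the two hypotheses only (using 1 − P(present | H) for each absent signal):
  generic spam: 0.49 × (1 − 0.35) × 0.07 × 0.49 × 0.85 = 0.0092859
  newsletter: 0.09 × (1 − 0.86) × 0.57 × 0.24 × 0.58 = 0.00099973
Posterior odds = 0.0092859 / 0.00099973 ≈ 9.29.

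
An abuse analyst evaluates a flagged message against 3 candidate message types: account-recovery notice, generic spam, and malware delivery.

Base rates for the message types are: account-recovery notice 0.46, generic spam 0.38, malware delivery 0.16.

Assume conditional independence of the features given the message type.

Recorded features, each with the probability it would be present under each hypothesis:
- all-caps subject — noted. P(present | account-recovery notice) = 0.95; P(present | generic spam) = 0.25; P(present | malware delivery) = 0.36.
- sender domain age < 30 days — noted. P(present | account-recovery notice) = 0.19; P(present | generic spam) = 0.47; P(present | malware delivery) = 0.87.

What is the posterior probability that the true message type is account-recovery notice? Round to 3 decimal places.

By Bayes' rule with conditional independence, the unnormalized weight for each hypothesis is prior × ∏ likelihoods:
  account-recovery notice: 0.46 × 0.95 × 0.19 = 0.08303
  generic spam: 0.38 × 0.25 × 0.47 = 0.04465
  malware delivery: 0.16 × 0.36 × 0.87 = 0.050112
Normalizing constant Z = 0.08303 + 0.04465 + 0.050112 = 0.17779.
P(account-recovery notice | evidence) = 0.08303 / 0.17779 ≈ 0.467.

0.467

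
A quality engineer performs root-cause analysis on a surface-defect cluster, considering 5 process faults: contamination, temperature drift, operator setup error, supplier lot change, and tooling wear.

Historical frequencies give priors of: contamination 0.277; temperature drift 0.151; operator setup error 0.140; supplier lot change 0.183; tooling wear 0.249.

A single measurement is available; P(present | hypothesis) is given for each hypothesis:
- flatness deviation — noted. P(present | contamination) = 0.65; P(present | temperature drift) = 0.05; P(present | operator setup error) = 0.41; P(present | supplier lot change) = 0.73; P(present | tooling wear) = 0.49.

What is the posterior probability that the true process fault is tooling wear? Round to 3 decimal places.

By Bayes' rule, the unnormalized weight for each hypothesis is prior × likelihood:
  contamination: 0.277 × 0.65 = 0.18005
  temperature drift: 0.151 × 0.05 = 0.00755
  operator setup error: 0.140 × 0.41 = 0.0574
  supplier lot change: 0.183 × 0.73 = 0.13359
  tooling wear: 0.249 × 0.49 = 0.12201
Marginal likelihood of the evidence = 0.5006.
P(tooling wear | evidence) = 0.12201 / 0.5006 ≈ 0.244.

0.244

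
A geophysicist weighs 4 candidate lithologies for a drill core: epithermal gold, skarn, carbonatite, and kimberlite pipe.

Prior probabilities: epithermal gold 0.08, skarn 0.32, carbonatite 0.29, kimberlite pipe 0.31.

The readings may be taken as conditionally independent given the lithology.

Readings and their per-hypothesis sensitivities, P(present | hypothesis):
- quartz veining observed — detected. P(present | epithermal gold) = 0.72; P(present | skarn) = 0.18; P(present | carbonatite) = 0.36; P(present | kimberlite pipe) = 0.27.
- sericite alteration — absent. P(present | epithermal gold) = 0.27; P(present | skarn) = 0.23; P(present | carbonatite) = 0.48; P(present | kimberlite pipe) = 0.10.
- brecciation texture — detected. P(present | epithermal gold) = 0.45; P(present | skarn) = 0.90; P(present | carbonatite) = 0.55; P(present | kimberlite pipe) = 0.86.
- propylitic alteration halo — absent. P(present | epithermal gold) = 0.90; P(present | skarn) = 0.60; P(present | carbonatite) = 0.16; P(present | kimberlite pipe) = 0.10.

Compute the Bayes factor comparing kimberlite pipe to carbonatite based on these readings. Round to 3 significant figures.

Joint likelihood of the reading pattern under each hypothesis (using 1 − P(present | H) for each absent reading):
  kimberlite pipe: 0.27 × (1 − 0.10) × 0.86 × (1 − 0.10) = 0.18808
  carbonatite: 0.36 × (1 − 0.48) × 0.55 × (1 − 0.16) = 0.086486
Bayes factor = 0.18808 / 0.086486 ≈ 2.17

2.17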